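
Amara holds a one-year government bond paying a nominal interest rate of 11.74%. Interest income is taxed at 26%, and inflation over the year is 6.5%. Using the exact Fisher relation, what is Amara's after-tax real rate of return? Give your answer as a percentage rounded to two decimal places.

After-tax nominal return = 11.74% × (1 − 0.26) = 8.6876%.
1 + r = 1.086876 / 1.06500 = 1.020541
After-tax real rate = 1.020541 − 1 → 2.05%.

2.05%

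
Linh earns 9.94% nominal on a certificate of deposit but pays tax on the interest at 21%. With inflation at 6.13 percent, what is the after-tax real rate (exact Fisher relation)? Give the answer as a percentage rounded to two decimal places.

1.62%

After-tax nominal return = 9.94% × (1 − 0.21) = 7.8526%.
1 + r = 1.078526 / 1.06130 = 1.016231
After-tax real rate = 1.016231 − 1 → 1.62%.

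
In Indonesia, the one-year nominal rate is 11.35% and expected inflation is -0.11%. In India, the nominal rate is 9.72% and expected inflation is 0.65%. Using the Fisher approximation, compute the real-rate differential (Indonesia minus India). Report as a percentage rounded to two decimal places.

2.39%

Indonesia: 11.35% − (-0.11%) = 11.460%
India: 9.72% − 0.65% = 9.070%
Differential = 2.390% → 2.39%.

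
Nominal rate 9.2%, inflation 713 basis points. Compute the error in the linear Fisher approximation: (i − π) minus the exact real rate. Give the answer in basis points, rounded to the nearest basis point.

Approximate: r ≈ 9.200% − 7.130% = 2.0700%
Exact: (1 + 0.0920)/(1 + 0.0713) − 1 = 1.9322%
Error = 2.0700% − 1.9322% = 0.1378% → 14 basis points.

14 basis points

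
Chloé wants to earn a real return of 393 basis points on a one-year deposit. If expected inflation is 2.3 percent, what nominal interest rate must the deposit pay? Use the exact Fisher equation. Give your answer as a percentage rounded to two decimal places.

6.32%

(1 + i) = (1 + r)(1 + π) = 1.03930 × 1.02300 = 1.0632039
i = 1.0632039 − 1, so the required nominal rate is 6.32%.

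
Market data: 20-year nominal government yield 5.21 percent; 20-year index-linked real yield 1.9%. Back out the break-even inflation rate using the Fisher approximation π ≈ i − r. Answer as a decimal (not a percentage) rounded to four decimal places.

π ≈ i − r = 5.21% − 1.9% → 0.0331.

0.0331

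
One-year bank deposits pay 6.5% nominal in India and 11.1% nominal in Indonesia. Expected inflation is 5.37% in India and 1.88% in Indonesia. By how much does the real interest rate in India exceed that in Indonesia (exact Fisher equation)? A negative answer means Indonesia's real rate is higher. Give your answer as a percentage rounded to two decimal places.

India: (1 + 0.0650)/(1 + 0.0537) − 1 = 1.0724%
Indonesia: (1 + 0.1110)/(1 + 0.0188) − 1 = 9.0499%
Differential = 1.0724% − 9.0499% = -7.9775% → -7.98%.

-7.98%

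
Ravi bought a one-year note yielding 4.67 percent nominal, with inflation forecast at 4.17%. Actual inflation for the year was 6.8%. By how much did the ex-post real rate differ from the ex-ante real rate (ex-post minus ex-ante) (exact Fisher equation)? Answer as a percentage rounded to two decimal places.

-2.47%

Ex-ante: (1 + 0.0467)/(1 + 0.0417) − 1 = 0.4800%
Ex-post: (1 + 0.0467)/(1 + 0.0680) − 1 = -1.9944%
Difference (ex-post − ex-ante) = -2.4744% → -2.47%.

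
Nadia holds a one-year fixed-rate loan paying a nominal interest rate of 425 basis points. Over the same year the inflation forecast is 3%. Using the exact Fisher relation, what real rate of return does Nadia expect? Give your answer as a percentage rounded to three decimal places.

1.214%

1 + r = 1.04250 / 1.03000 = 1.012136
r = 1.012136 − 1 = 1.2136%, i.e. 1.214%.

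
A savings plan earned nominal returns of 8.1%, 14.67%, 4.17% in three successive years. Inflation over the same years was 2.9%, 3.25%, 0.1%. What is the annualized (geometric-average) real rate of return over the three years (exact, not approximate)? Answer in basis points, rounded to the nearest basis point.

668 basis points

Compound the nominal returns: 1.0810 × 1.1467 × 1.0417 = 1.29127330.
Compound inflation: 1.0290 × 1.0325 × 1.0010 = 1.06350494.
Deflate: 1.29127330 / 1.06350494 = 1.21416765.
Annualized real rate = 1.21416765^(1/3) − 1 = 6.6824% → 668 basis points.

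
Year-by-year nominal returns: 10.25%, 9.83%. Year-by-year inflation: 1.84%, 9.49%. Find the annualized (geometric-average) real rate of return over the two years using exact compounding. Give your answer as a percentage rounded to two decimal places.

4.21%

Nominal growth factor = 1.1025 × 1.0983 = 1.21087575
Price-level growth factor = 1.0184 × 1.0949 = 1.11504616
Real growth factor = 1.21087575 / 1.11504616 = 1.08594226
Annualized real rate = 1.08594226^(1/2) − 1 = 4.2086% → 4.21%.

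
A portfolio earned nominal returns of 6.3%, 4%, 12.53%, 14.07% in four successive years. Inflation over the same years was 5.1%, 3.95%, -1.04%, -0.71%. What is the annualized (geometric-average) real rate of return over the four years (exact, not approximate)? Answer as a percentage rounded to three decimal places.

7.227%

Compound the nominal returns: 1.0630 × 1.0400 × 1.1253 × 1.1407 = 1.41907832.
Compound inflation: 1.0510 × 1.0395 × 0.9896 × 0.9929 = 1.07347617.
Deflate: 1.41907832 / 1.07347617 = 1.32194674.
Annualized real rate = 1.32194674^(1/4) − 1 = 7.2268% → 7.227%.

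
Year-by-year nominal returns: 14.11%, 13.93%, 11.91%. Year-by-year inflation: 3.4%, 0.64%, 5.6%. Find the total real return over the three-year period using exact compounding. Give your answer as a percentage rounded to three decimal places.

32.396%

Compound the nominal returns: 1.1411 × 1.1393 × 1.1191 = 1.454892.
Compound inflation: 1.0340 × 1.0064 × 1.0560 = 1.098892.
Deflate: 1.454892 / 1.098892 = 1.323962.
Total real return = 1.323962 − 1 → 32.396%.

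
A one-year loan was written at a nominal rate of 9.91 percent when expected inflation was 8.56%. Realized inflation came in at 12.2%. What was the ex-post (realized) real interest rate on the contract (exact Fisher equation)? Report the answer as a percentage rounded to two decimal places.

Ex-post: (1 + 0.0991)/(1 + 0.1220) − 1 = -2.0410%
So the realized real rate is -2.04%.

-2.04%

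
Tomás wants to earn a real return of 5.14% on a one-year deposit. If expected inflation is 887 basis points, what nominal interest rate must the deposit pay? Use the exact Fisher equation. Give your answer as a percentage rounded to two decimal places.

14.47%

(1 + i) = (1 + r)(1 + π) = 1.05140 × 1.08870 = 1.14465918
i = 1.14465918 − 1, so the required nominal rate is 14.47%.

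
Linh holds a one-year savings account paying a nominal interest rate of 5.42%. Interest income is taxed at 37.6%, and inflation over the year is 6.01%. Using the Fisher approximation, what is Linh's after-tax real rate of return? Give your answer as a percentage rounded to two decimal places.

-2.63%

After-tax nominal return = 5.42% × (1 − 0.376) = 3.38208%.
r ≈ 3.38208% − 6.01% → -2.63%.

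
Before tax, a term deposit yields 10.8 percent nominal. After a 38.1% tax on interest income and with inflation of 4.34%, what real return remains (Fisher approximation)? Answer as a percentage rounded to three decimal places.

After-tax nominal return = 10.8% × (1 − 0.381) = 6.6852%.
r ≈ 6.6852% − 4.34% → 2.345%.

2.345%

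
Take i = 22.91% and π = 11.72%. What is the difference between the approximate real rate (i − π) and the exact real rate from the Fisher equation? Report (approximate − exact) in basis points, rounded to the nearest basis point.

Approximate: r ≈ 22.910% − 11.720% = 11.1900%
Exact: (1 + 0.2291)/(1 + 0.1172) − 1 = 10.0161%
Error = 11.1900% − 10.0161% = 1.1739% → 117 basis points.

117 basis points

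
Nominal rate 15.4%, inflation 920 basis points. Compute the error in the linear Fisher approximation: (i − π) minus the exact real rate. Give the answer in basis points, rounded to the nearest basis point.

52 basis points

Approximate: r ≈ 15.400% − 9.200% = 6.2000%
Exact: (1 + 0.1540)/(1 + 0.0920) − 1 = 5.6777%
Error = 6.2000% − 5.6777% = 0.5223% → 52 basis points.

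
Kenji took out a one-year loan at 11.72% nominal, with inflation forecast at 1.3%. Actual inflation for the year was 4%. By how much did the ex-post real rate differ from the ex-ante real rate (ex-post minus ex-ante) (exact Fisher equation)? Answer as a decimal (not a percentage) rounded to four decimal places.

-0.0286

Ex-ante: (1 + 0.1172)/(1 + 0.0130) − 1 = 10.2863%
Ex-post: (1 + 0.1172)/(1 + 0.0400) − 1 = 7.4231%
Difference (ex-post − ex-ante) = -2.8632% → -0.0286.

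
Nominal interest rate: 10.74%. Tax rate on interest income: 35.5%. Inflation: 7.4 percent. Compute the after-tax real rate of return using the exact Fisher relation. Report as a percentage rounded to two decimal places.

-0.44%

After-tax nominal return = 10.74% × (1 − 0.355) = 6.9273%.
1 + r = 1.069273 / 1.07400 = 0.995599
After-tax real rate = 0.995599 − 1 → -0.44%.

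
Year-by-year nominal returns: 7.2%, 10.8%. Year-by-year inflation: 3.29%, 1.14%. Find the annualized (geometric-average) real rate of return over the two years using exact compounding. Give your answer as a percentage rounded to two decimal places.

Nominal growth factor = 1.0720 × 1.1080 = 1.18777600
Price-level growth factor = 1.0329 × 1.0114 = 1.04467506
Real growth factor = 1.18777600 / 1.04467506 = 1.13698129
Annualized real rate = 1.13698129^(1/2) − 1 = 6.6293% → 6.63%.

6.63%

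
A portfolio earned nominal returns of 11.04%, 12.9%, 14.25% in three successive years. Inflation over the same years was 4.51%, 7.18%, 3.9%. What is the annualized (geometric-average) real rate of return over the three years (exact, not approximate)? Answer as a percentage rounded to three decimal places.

7.164%

Compound the nominal returns: 1.1104 × 1.1290 × 1.1425 = 1.43228553.
Compound inflation: 1.0451 × 1.0718 × 1.0390 = 1.16382357.
Deflate: 1.43228553 / 1.16382357 = 1.23067239.
Annualized real rate = 1.23067239^(1/3) − 1 = 7.1636% → 7.164%.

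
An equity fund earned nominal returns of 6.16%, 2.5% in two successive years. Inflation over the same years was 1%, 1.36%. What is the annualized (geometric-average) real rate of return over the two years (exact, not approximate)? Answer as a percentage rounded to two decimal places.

Compound the nominal returns: 1.0616 × 1.0250 = 1.08814000.
Compound inflation: 1.0100 × 1.0136 = 1.02373600.
Deflate: 1.08814000 / 1.02373600 = 1.06291075.
Annualized real rate = 1.06291075^(1/2) − 1 = 3.0976% → 3.10%.

3.10%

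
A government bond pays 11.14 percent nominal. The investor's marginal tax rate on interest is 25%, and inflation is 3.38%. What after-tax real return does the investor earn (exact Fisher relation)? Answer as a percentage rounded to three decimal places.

After-tax nominal return = 11.14% × (1 − 0.25) = 8.3550%.
1 + r = 1.08355 / 1.03380 = 1.048123
After-tax real rate = 1.048123 − 1 → 4.812%.

4.812%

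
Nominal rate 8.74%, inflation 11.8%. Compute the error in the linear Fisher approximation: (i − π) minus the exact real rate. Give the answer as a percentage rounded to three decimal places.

-0.323%

Approximate: r ≈ 8.740% − 11.800% = -3.0600%
Exact: (1 + 0.0874)/(1 + 0.1180) − 1 = -2.7370%
Error = -3.0600% − (-2.7370%) = -0.3230% → -0.323%.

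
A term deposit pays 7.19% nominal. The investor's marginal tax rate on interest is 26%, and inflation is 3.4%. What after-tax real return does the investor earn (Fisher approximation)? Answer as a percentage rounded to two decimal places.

After-tax nominal return = 7.19% × (1 − 0.26) = 5.3206%.
r ≈ 5.3206% − 3.4% → 1.92%.

1.92%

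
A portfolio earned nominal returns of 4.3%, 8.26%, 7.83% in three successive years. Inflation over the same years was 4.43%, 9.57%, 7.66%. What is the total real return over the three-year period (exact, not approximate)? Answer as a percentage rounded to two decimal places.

Nominal growth factor = 1.0430 × 1.0826 × 1.0783 = 1.217564
Price-level growth factor = 1.0443 × 1.0957 × 1.0766 = 1.231888
Real growth factor = 1.217564 / 1.231888 = 0.988372
Total real return = 0.988372 − 1 → -1.16%.

-1.16%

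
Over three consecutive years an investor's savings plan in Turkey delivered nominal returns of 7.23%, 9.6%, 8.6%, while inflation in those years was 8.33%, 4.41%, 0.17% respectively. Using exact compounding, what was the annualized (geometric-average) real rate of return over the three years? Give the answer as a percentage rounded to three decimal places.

4.050%

Compound the nominal returns: 1.0723 × 1.0960 × 1.0860 = 1.27631151.
Compound inflation: 1.0833 × 1.0441 × 1.0017 = 1.13299636.
Deflate: 1.27631151 / 1.13299636 = 1.12649216.
Annualized real rate = 1.12649216^(1/3) − 1 = 4.0502% → 4.050%.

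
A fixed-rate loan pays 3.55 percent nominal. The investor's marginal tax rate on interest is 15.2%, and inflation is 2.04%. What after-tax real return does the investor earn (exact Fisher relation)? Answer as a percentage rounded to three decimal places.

After-tax nominal return = 3.55% × (1 − 0.152) = 3.0104%.
1 + r = 1.030104 / 1.02040 = 1.009510
After-tax real rate = 1.009510 − 1 → 0.951%.

0.951%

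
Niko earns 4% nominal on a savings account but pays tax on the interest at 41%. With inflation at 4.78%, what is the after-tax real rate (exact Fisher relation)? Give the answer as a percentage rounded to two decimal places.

-2.31%

After-tax nominal return = 4% × (1 − 0.41) = 2.3600%.
1 + r = 1.02360 / 1.04780 = 0.976904
After-tax real rate = 0.976904 − 1 → -2.31%.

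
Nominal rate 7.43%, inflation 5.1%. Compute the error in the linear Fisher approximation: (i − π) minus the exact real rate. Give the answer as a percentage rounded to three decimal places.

Approximate: r ≈ 7.430% − 5.100% = 2.3300%
Exact: (1 + 0.0743)/(1 + 0.0510) − 1 = 2.2169%
Error = 2.3300% − 2.2169% = 0.1131% → 0.113%.

0.113%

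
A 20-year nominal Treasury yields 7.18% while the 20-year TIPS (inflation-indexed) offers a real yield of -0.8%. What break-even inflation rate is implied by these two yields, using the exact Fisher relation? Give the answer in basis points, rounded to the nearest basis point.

804 basis points

(1 + π) = (1 + i)/(1 + r) = 1.07180 / 0.99200 = 1.080444
Break-even inflation = 1.080444 − 1 → 804 basis points.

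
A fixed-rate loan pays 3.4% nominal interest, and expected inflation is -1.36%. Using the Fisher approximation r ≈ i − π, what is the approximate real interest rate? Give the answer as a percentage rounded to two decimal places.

4.76%

r ≈ i − π = 3.4% − (-1.36%) = 4.76%.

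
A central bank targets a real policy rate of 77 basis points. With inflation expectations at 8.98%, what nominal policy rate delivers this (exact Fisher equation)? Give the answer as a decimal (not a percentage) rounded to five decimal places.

0.09819

(1 + i) = (1 + r)(1 + π) = 1.00770 × 1.08980 = 1.09819146
i = 1.09819146 − 1, so the required nominal rate is 0.09819.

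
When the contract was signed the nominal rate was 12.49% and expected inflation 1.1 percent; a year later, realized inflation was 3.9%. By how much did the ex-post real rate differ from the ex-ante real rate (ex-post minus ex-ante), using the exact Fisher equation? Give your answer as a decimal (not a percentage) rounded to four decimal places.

-0.0300

Ex-ante: (1 + 0.1249)/(1 + 0.0110) − 1 = 11.2661%
Ex-post: (1 + 0.1249)/(1 + 0.0390) − 1 = 8.2676%
Difference (ex-post − ex-ante) = -2.9985% → -0.0300.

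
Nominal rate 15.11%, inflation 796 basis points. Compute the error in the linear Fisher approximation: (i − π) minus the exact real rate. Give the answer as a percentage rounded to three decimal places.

0.527%

Approximate: r ≈ 15.110% − 7.960% = 7.1500%
Exact: (1 + 0.1511)/(1 + 0.0796) − 1 = 6.6228%
Error = 7.1500% − 6.6228% = 0.5272% → 0.527%.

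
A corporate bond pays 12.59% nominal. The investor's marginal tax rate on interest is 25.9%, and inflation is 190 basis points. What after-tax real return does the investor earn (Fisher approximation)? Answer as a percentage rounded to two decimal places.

7.43%

After-tax nominal return = 12.59% × (1 − 0.259) = 9.32919%.
r ≈ 9.32919% − 1.9% → 7.43%.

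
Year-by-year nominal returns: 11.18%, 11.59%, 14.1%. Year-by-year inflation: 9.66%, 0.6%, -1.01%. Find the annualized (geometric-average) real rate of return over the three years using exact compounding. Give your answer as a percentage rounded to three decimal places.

9.035%

Nominal growth factor = 1.1118 × 1.1159 × 1.1410 = 1.41559034
Price-level growth factor = 1.0966 × 1.0060 × 0.9899 = 1.09203749
Real growth factor = 1.41559034 / 1.09203749 = 1.29628366
Annualized real rate = 1.29628366^(1/3) − 1 = 9.0352% → 9.035%.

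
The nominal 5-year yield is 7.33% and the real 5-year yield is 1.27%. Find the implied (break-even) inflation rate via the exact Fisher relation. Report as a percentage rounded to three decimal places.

(1 + π) = (1 + i)/(1 + r) = 1.07330 / 1.01270 = 1.059840
Break-even inflation = 1.059840 − 1 → 5.984%.

5.984%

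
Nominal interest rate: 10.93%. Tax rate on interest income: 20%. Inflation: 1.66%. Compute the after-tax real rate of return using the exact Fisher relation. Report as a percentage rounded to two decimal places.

After-tax nominal return = 10.93% × (1 − 0.2) = 8.7440%.
1 + r = 1.08744 / 1.01660 = 1.069683
After-tax real rate = 1.069683 − 1 → 6.97%.

6.97%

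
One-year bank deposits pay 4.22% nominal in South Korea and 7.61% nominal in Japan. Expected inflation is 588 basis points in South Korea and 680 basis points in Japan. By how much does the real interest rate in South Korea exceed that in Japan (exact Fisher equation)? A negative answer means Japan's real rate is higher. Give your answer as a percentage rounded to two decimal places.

-2.33%

South Korea: (1 + 0.0422)/(1 + 0.0588) − 1 = -1.5678%
Japan: (1 + 0.0761)/(1 + 0.0680) − 1 = 0.7584%
Differential = -1.5678% − 0.7584% = -2.3262% → -2.33%.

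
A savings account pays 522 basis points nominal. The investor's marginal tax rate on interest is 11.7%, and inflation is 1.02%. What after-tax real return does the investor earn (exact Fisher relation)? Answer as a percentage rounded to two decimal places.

3.55%

After-tax nominal return = 5.22% × (1 − 0.117) = 4.60926%.
1 + r = 1.0460926 / 1.01020 = 1.035530
After-tax real rate = 1.035530 − 1 → 3.55%.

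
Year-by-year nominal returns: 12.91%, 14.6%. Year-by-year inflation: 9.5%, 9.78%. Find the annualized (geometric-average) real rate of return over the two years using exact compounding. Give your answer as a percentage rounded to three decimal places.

Compound the nominal returns: 1.1291 × 1.1460 = 1.29394860.
Compound inflation: 1.0950 × 1.0978 = 1.20209100.
Deflate: 1.29394860 / 1.20209100 = 1.07641485.
Annualized real rate = 1.07641485^(1/2) − 1 = 3.7504% → 3.750%.

3.750%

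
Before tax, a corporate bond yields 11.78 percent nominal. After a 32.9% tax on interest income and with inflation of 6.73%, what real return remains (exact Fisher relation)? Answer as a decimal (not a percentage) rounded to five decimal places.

0.01100

After-tax nominal return = 11.78% × (1 − 0.329) = 7.90438%.
1 + r = 1.0790438 / 1.06730 = 1.011003
After-tax real rate = 1.011003 − 1 → 0.01100.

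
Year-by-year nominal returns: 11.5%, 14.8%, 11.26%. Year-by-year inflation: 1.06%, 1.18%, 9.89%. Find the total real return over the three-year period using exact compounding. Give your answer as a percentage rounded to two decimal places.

26.74%

Nominal growth factor = 1.1150 × 1.1480 × 1.1126 = 1.424150
Price-level growth factor = 1.0106 × 1.0118 × 1.0989 = 1.123653
Real growth factor = 1.424150 / 1.123653 = 1.267429
Total real return = 1.267429 − 1 → 26.74%.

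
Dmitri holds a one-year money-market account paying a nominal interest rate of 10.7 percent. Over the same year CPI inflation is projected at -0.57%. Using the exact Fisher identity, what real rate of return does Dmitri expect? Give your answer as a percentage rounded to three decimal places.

11.335%

1 + r = 1.10700 / 0.99430 = 1.113346
r = 1.113346 − 1 = 11.3346%, i.e. 11.335%.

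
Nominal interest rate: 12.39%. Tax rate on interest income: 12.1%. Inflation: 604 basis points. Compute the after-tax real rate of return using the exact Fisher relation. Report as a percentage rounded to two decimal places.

4.57%

After-tax nominal return = 12.39% × (1 − 0.121) = 10.89081%.
1 + r = 1.1089081 / 1.06040 = 1.045745
After-tax real rate = 1.045745 − 1 → 4.57%.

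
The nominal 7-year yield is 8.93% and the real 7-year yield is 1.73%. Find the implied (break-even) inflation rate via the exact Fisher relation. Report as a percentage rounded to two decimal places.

(1 + π) = (1 + i)/(1 + r) = 1.08930 / 1.01730 = 1.070776
Break-even inflation = 1.070776 − 1 → 7.08%.

7.08%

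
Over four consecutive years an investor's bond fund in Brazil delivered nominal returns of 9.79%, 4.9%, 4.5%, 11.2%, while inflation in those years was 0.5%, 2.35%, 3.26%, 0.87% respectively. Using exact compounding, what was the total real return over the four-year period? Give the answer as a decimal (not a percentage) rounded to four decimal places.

Compound the nominal returns: 1.0979 × 1.0490 × 1.0450 × 1.1120 = 1.338318.
Compound inflation: 1.0050 × 1.0235 × 1.0326 × 1.0087 = 1.071391.
Deflate: 1.338318 / 1.071391 = 1.249141.
Total real return = 1.249141 − 1 → 0.2491.

0.2491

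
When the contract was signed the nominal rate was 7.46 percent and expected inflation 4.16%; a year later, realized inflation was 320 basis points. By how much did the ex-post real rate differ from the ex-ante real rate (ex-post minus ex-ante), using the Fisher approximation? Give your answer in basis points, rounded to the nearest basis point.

Ex-ante: 7.46% − 4.16% = 3.300%
Ex-post: 7.46% − 3.2% = 4.260%
Difference (ex-post − ex-ante) = 0.9600% → 96 basis points.

96 basis points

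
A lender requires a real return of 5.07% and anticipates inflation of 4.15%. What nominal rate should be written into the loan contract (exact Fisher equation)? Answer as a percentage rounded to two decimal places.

(1 + i) = (1 + r)(1 + π) = 1.05070 × 1.04150 = 1.09430405
i = 1.09430405 − 1, so the required nominal rate is 9.43%.

9.43%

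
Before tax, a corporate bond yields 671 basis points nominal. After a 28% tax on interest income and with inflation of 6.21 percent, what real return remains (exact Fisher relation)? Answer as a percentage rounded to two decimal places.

-1.30%

After-tax nominal return = 6.71% × (1 − 0.28) = 4.8312%.
1 + r = 1.048312 / 1.06210 = 0.987018
After-tax real rate = 0.987018 − 1 → -1.30%.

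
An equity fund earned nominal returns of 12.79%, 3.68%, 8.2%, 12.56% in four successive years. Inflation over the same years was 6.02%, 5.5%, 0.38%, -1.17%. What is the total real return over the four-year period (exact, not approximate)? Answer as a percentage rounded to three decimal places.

Nominal growth factor = 1.1279 × 1.0368 × 1.0820 × 1.1256 = 1.424220
Price-level growth factor = 1.0602 × 1.0550 × 1.0038 × 0.9883 = 1.109625
Real growth factor = 1.424220 / 1.109625 = 1.283514
Total real return = 1.283514 − 1 → 28.351%.

28.351%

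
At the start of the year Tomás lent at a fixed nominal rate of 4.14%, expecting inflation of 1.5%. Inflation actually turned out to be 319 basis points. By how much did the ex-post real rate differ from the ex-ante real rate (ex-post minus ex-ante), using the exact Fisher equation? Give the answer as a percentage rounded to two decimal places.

Ex-ante: (1 + 0.0414)/(1 + 0.0150) − 1 = 2.6010%
Ex-post: (1 + 0.0414)/(1 + 0.0319) − 1 = 0.9206%
Difference (ex-post − ex-ante) = -1.6804% → -1.68%.

-1.68%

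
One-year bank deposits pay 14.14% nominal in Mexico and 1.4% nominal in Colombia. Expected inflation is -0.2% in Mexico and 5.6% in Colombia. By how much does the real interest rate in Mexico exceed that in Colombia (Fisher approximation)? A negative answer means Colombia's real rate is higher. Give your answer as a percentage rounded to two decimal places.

Mexico: 14.14% − (-0.2%) = 14.340%
Colombia: 1.4% − 5.6% = -4.200%
Differential = 18.540% → 18.54%.

18.54%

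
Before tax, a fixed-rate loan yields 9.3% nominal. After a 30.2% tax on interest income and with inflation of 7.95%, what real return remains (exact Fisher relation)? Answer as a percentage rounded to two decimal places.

After-tax nominal return = 9.3% × (1 − 0.302) = 6.4914%.
1 + r = 1.064914 / 1.07950 = 0.986488
After-tax real rate = 0.986488 − 1 → -1.35%.

-1.35%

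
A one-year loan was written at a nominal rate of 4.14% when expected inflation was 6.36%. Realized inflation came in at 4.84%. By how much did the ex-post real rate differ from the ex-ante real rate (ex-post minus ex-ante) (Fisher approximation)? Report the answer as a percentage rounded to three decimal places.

1.520%

Ex-ante: 4.14% − 6.36% = -2.220%
Ex-post: 4.14% − 4.84% = -0.700%
Difference (ex-post − ex-ante) = 1.5200% → 1.520%.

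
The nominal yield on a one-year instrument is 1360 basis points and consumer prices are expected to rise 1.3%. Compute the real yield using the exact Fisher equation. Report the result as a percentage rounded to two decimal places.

12.14%

1 + r = 1.13600 / 1.01300 = 1.121422
r = 1.121422 − 1 = 12.1422%, i.e. 12.14%.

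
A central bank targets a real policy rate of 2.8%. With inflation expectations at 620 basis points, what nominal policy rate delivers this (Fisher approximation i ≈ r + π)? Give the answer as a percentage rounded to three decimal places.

9.000%

i ≈ r + π = 2.8% + 6.2% = 9.000%.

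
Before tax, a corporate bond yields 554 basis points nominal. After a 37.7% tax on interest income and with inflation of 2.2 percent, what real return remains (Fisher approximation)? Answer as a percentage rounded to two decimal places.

After-tax nominal return = 5.54% × (1 − 0.377) = 3.45142%.
r ≈ 3.45142% − 2.2% → 1.25%.

1.25%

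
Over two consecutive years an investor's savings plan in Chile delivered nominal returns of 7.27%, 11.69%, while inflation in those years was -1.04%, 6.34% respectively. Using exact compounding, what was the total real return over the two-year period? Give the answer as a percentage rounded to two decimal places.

Nominal growth factor = 1.0727 × 1.1169 = 1.198099
Price-level growth factor = 0.9896 × 1.0634 = 1.052341
Real growth factor = 1.198099 / 1.052341 = 1.138508
Total real return = 1.138508 − 1 → 13.85%.

13.85%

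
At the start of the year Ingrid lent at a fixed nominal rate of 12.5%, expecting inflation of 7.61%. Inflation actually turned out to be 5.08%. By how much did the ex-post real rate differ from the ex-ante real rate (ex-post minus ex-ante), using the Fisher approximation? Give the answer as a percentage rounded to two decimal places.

2.53%

Ex-ante: 12.5% − 7.61% = 4.890%
Ex-post: 12.5% − 5.08% = 7.420%
Difference (ex-post − ex-ante) = 2.5300% → 2.53%.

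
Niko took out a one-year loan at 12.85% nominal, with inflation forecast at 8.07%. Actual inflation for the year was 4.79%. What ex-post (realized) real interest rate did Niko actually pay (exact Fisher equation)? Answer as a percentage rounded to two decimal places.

Ex-post: (1 + 0.1285)/(1 + 0.0479) − 1 = 7.6916%
So the realized real rate is 7.69%.

7.69%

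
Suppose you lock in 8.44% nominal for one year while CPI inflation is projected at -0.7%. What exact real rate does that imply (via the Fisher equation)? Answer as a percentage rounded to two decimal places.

By the Fisher equation, 1 + r = (1 + i)/(1 + π).
1 + r = 1.08440 / 0.99300 = 1.092044
r = 1.092044 − 1 = 9.2044%, i.e. 9.20%.

9.20%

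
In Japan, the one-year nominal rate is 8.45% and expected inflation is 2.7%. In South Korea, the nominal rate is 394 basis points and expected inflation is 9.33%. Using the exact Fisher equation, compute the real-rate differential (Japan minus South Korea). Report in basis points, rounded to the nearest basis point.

Japan: (1 + 0.0845)/(1 + 0.0270) − 1 = 5.5988%
South Korea: (1 + 0.0394)/(1 + 0.0933) − 1 = -4.9300%
Differential = 5.5988% − (-4.9300%) = 10.5289% → 1053 basis points.

1053 basis points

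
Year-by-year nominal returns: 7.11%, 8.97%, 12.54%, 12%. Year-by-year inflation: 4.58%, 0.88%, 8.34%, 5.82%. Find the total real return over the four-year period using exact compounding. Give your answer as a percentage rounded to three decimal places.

21.633%

Compound the nominal returns: 1.0711 × 1.0897 × 1.1254 × 1.1200 = 1.471167.
Compound inflation: 1.0458 × 1.0088 × 1.0834 × 1.0582 = 1.209512.
Deflate: 1.471167 / 1.209512 = 1.216331.
Total real return = 1.216331 − 1 → 21.633%.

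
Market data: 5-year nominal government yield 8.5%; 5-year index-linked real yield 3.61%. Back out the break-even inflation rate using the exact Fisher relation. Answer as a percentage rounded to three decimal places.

(1 + π) = (1 + i)/(1 + r) = 1.08500 / 1.03610 = 1.047196
Break-even inflation = 1.047196 − 1 → 4.720%.

4.720%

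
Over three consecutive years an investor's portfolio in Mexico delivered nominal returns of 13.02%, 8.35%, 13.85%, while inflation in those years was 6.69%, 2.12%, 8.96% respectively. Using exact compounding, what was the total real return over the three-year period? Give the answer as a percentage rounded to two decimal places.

17.44%

Compound the nominal returns: 1.1302 × 1.0835 × 1.1385 = 1.394175.
Compound inflation: 1.0669 × 1.0212 × 1.0896 = 1.187139.
Deflate: 1.394175 / 1.187139 = 1.174399.
Total real return = 1.174399 − 1 → 17.44%.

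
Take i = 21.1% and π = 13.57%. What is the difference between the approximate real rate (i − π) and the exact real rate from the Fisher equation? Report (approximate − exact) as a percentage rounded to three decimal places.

0.900%

Approximate: r ≈ 21.100% − 13.570% = 7.5300%
Exact: (1 + 0.2110)/(1 + 0.1357) − 1 = 6.6303%
Error = 7.5300% − 6.6303% = 0.8997% → 0.900%.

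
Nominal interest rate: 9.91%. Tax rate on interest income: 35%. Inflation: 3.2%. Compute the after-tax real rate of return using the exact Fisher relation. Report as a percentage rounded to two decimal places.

3.14%

After-tax nominal return = 9.91% × (1 − 0.35) = 6.4415%.
1 + r = 1.064415 / 1.03200 = 1.031410
After-tax real rate = 1.031410 − 1 → 3.14%.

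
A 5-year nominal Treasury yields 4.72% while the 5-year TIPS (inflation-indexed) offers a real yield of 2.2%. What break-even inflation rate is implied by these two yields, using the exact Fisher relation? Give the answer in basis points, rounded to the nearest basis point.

(1 + π) = (1 + i)/(1 + r) = 1.04720 / 1.02200 = 1.024658
Break-even inflation = 1.024658 − 1 → 247 basis points.

247 basis points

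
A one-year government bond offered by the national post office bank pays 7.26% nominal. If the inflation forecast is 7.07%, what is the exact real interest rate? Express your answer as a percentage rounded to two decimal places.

1 + r = 1.07260 / 1.07070 = 1.001775
r = 1.001775 − 1 = 0.1775%, i.e. 0.18%.

0.18%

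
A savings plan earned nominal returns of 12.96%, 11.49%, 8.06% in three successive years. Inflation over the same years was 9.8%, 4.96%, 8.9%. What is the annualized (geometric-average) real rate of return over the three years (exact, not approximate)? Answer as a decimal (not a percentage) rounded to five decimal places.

Compound the nominal returns: 1.1296 × 1.1149 × 1.0806 = 1.36089796.
Compound inflation: 1.0980 × 1.0496 × 1.0890 = 1.25502981.
Deflate: 1.36089796 / 1.25502981 = 1.08435509.
Annualized real rate = 1.08435509^(1/3) − 1 = 2.7363% → 0.02736.

0.02736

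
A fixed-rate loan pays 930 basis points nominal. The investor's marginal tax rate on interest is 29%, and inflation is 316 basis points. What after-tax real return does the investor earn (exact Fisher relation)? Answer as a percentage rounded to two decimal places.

3.34%

After-tax nominal return = 9.3% × (1 − 0.29) = 6.6030%.
1 + r = 1.06603 / 1.03160 = 1.033375
After-tax real rate = 1.033375 − 1 → 3.34%.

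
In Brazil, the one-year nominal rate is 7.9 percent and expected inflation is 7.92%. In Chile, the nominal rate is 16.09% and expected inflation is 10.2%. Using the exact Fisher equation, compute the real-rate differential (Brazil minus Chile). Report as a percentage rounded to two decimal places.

-5.36%

Brazil: (1 + 0.0790)/(1 + 0.0792) − 1 = -0.0185%
Chile: (1 + 0.1609)/(1 + 0.1020) − 1 = 5.3448%
Differential = -0.0185% − 5.3448% = -5.3634% → -5.36%.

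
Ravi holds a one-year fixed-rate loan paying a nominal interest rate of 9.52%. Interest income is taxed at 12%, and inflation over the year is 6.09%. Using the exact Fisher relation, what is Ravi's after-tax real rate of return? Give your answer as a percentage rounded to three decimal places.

2.156%

After-tax nominal return = 9.52% × (1 − 0.12) = 8.3776%.
1 + r = 1.083776 / 1.06090 = 1.021563
After-tax real rate = 1.021563 − 1 → 2.156%.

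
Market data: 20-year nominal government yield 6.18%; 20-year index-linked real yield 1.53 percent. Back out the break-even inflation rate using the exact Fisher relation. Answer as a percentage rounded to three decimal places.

(1 + π) = (1 + i)/(1 + r) = 1.06180 / 1.01530 = 1.045799
Break-even inflation = 1.045799 − 1 → 4.580%.

4.580%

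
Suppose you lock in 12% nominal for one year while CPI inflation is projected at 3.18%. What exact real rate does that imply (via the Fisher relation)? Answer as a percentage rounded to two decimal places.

By the Fisher relation, 1 + r = (1 + i)/(1 + π).
1 + r = 1.12000 / 1.03180 = 1.085482
r = 1.085482 − 1 = 8.5482%, i.e. 8.55%.

8.55%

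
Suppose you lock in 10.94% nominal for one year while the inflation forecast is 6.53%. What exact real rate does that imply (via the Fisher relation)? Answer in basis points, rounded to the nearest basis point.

414 basis points

By the Fisher relation, 1 + r = (1 + i)/(1 + π).
1 + r = 1.10940 / 1.06530 = 1.041397
r = 1.041397 − 1 = 4.1397%, i.e. 414 basis points.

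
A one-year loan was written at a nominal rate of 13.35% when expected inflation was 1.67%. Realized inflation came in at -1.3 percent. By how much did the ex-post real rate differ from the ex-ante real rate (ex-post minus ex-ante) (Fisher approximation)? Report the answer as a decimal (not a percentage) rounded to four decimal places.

Ex-ante: 13.35% − 1.67% = 11.680%
Ex-post: 13.35% − (-1.3%) = 14.650%
Difference (ex-post − ex-ante) = 2.9700% → 0.0297.

0.0297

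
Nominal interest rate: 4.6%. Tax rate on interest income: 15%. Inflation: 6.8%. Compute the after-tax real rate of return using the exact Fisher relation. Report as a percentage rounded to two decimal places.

After-tax nominal return = 4.6% × (1 − 0.15) = 3.9100%.
1 + r = 1.03910 / 1.06800 = 0.972940
After-tax real rate = 0.972940 − 1 → -2.71%.

-2.71%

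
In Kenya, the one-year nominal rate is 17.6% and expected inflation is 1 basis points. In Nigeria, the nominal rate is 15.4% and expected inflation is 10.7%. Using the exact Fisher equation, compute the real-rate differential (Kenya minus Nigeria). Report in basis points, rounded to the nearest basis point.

Kenya: (1 + 0.1760)/(1 + 0.0001) − 1 = 17.5882%
Nigeria: (1 + 0.1540)/(1 + 0.1070) − 1 = 4.2457%
Differential = 17.5882% − 4.2457% = 13.3425% → 1334 basis points.

1334 basis points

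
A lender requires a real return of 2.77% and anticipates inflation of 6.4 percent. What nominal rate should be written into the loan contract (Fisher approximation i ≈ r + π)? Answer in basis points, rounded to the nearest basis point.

i ≈ r + π = 2.77% + 6.4% = 917 basis points.

917 basis points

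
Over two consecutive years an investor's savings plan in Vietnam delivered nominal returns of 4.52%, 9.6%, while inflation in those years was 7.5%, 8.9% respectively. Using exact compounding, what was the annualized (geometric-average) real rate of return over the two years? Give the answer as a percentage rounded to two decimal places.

Compound the nominal returns: 1.0452 × 1.0960 = 1.14553920.
Compound inflation: 1.0750 × 1.0890 = 1.17067500.
Deflate: 1.14553920 / 1.17067500 = 0.97852880.
Annualized real rate = 0.97852880^(1/2) − 1 = -1.0794% → -1.08%.

-1.08%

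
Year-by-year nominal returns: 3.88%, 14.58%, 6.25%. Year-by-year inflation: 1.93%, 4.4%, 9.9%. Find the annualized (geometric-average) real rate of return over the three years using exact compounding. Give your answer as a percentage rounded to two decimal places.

2.64%

Compound the nominal returns: 1.0388 × 1.1458 × 1.0625 = 1.26464811.
Compound inflation: 1.0193 × 1.0440 × 1.0990 = 1.16949997.
Deflate: 1.26464811 / 1.16949997 = 1.08135796.
Annualized real rate = 1.08135796^(1/3) − 1 = 2.6415% → 2.64%.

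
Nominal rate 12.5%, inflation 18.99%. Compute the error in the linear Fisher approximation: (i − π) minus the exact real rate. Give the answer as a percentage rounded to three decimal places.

-1.036%

Approximate: r ≈ 12.500% − 18.990% = -6.4900%
Exact: (1 + 0.1250)/(1 + 0.1899) − 1 = -5.4542%
Error = -6.4900% − (-5.4542%) = -1.0358% → -1.036%.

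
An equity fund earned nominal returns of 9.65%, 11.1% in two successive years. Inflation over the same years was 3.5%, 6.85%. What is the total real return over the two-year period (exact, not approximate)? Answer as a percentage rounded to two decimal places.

Nominal growth factor = 1.0965 × 1.1110 = 1.218212
Price-level growth factor = 1.0350 × 1.0685 = 1.105898
Real growth factor = 1.218212 / 1.105898 = 1.101559
Total real return = 1.101559 − 1 → 10.16%.

10.16%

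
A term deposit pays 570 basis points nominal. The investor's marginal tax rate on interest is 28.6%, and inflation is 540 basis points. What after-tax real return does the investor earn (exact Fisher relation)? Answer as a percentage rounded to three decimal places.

After-tax nominal return = 5.7% × (1 − 0.286) = 4.0698%.
1 + r = 1.040698 / 1.05400 = 0.987380
After-tax real rate = 0.987380 − 1 → -1.262%.

-1.262%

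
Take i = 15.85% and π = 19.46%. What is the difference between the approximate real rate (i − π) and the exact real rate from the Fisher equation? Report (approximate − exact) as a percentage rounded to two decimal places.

Approximate: r ≈ 15.850% − 19.460% = -3.6100%
Exact: (1 + 0.1585)/(1 + 0.1946) − 1 = -3.0219%
Error = -3.6100% − (-3.0219%) = -0.5881% → -0.59%.

-0.59%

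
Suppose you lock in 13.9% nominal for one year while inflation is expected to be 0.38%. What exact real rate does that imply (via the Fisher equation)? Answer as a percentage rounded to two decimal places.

1 + r = 1.13900 / 1.00380 = 1.134688
r = 1.134688 − 1 = 13.4688%, i.e. 13.47%.

13.47%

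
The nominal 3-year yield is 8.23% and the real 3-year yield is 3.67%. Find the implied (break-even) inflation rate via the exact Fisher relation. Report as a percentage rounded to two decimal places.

4.40%

(1 + π) = (1 + i)/(1 + r) = 1.08230 / 1.03670 = 1.043986
Break-even inflation = 1.043986 − 1 → 4.40%.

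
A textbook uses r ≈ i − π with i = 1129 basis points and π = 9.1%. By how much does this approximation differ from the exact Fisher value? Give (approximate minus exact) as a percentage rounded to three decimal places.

0.183%

Approximate: r ≈ 11.290% − 9.100% = 2.1900%
Exact: (1 + 0.1129)/(1 + 0.0910) − 1 = 2.0073%
Error = 2.1900% − 2.0073% = 0.1827% → 0.183%.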